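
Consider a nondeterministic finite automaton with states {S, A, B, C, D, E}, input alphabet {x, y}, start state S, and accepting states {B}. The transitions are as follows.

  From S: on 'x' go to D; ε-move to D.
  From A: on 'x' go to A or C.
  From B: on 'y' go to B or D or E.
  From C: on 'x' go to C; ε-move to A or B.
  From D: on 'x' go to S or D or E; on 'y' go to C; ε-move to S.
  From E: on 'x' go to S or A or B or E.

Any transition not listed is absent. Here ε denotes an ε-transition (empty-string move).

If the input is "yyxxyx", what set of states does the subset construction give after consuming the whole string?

Start: ε-closure({S}) = {S, D}.
Read 'y': {S, D} → {A, B, C}.
Read 'y': {A, B, C} → {S, B, D, E}.
Read 'x': {S, B, D, E} → {S, A, B, D, E}.
Read 'x': {S, A, B, D, E} → {S, A, B, C, D, E}.
Read 'y': {S, A, B, C, D, E} → {S, A, B, C, D, E}.
Read 'x': {S, A, B, C, D, E} → {S, A, B, C, D, E}.

{S, A, B, C, D, E}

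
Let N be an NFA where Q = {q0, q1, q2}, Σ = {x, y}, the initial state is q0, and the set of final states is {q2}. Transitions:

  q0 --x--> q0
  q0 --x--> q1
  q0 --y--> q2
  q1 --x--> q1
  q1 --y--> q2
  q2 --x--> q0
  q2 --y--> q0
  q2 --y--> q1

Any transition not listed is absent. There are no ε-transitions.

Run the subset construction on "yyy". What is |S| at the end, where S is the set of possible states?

Start in {q0}.
Read 'y': q0→{q2}; now {q2}.
Read 'y': q2→{q0, q1}; now {q0, q1}.
Read 'y': q0→{q2}, q1→{q2}; now {q2}.
That set has 1 state.

1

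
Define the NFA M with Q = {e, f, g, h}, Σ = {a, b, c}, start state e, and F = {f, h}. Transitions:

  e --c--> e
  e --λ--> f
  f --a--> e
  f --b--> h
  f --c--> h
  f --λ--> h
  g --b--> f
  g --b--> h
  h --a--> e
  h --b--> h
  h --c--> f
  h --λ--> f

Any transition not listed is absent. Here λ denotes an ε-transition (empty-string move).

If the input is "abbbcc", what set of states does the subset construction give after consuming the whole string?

{f, h}

Start: ε-closure({e}) = {e, f, h}.
Read 'a': {e, f, h} → {e, f, h}.
Read 'b': {e, f, h} → {f, h}.
Read 'b': {f, h} → {f, h}.
Read 'b': {f, h} → {f, h}.
Read 'c': {f, h} → {f, h}.
Read 'c': {f, h} → {f, h}.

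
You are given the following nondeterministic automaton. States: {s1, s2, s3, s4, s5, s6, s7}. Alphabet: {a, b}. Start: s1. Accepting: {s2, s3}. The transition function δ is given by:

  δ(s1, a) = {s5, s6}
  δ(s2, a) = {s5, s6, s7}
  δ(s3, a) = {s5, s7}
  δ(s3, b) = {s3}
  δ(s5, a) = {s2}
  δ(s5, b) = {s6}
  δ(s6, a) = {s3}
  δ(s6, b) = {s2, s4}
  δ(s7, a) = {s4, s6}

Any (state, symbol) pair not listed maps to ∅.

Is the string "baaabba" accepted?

Start in {s1}.
Read 'b': {s1} → ∅.
The set is empty and remains empty for the remaining 6 symbols.
The final set ∅ contains no accepting state.

No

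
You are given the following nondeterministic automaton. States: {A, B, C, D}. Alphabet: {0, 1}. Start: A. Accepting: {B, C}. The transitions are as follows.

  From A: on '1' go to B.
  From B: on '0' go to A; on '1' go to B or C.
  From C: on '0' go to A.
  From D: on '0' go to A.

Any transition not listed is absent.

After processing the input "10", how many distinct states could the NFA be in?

1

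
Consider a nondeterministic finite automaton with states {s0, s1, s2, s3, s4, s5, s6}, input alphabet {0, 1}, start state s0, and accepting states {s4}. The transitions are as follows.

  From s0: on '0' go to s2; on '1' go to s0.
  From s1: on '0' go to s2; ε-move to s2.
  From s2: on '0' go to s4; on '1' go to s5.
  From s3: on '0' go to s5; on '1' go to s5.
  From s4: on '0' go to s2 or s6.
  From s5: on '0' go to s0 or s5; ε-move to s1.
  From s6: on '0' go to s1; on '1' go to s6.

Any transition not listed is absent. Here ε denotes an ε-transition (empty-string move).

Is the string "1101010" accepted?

Yes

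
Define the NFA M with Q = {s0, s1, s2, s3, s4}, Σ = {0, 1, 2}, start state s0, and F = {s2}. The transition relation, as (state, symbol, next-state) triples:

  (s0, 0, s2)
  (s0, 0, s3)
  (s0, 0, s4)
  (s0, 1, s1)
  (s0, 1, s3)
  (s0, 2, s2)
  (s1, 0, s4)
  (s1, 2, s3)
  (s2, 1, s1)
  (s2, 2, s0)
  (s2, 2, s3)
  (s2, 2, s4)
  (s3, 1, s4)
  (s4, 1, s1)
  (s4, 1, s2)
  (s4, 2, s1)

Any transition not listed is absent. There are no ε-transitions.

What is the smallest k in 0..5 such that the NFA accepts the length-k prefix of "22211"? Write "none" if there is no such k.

1

Start in {s0}.
Read '2': s0→{s2}; now {s2}.
None of the earlier sets intersect F, but {s2} does.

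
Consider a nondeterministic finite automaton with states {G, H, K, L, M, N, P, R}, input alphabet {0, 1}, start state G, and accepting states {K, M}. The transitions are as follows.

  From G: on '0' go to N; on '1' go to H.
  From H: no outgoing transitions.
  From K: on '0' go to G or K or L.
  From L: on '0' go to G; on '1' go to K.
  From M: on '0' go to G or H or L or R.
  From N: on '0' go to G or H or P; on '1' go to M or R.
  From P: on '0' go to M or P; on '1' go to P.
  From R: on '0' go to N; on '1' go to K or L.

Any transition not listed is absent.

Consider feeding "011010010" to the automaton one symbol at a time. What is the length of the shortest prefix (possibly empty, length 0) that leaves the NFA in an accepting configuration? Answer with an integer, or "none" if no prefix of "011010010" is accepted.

2

Start in {G}.
Read '0': {G} → {N}.
Read '1': {N} → {M, R}.
None of the earlier sets intersect F, but {M, R} does.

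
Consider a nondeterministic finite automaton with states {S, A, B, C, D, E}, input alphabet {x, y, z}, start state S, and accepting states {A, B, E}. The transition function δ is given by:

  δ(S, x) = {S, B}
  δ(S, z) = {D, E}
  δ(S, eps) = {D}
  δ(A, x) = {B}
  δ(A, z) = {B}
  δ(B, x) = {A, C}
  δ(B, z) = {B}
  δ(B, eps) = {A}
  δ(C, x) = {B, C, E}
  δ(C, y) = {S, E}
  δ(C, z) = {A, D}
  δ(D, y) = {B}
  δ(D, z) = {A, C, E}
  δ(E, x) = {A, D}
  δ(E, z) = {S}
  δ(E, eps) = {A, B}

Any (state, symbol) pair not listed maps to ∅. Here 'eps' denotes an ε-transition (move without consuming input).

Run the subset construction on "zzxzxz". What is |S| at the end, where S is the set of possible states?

6

Start: ε-closure({S}) = {S, D}.
Read 'z': {S, D} → {A, B, C, D, E}.
Read 'z': {A, B, C, D, E} → {S, A, B, C, D, E}.
Read 'x': {S, A, B, C, D, E} → {S, A, B, C, D, E}.
Read 'z': {S, A, B, C, D, E} → {S, A, B, C, D, E}.
Read 'x': {S, A, B, C, D, E} → {S, A, B, C, D, E}.
Read 'z': {S, A, B, C, D, E} → {S, A, B, C, D, E}.
That set has 6 states.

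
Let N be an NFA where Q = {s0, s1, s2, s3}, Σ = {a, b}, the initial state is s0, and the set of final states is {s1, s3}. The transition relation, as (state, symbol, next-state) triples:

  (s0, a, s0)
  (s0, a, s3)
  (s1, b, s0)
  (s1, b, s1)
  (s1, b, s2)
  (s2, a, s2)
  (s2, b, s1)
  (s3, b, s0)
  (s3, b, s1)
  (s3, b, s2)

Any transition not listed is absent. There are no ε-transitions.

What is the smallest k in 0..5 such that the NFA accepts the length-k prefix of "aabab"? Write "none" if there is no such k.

1

Start in {s0}.
Read 'a': {s0} → {s0, s3}.
None of the earlier sets intersect F, but {s0, s3} does.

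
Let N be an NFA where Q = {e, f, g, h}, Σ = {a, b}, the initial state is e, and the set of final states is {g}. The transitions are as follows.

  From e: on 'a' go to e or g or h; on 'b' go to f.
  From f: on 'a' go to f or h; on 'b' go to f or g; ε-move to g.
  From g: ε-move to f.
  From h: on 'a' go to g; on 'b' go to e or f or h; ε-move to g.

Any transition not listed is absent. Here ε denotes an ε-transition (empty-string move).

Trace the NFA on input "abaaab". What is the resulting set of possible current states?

Start in {e}.
Read 'a': {e} → {e, f, g, h}.
Read 'b': {e, f, g, h} → {e, f, g, h}.
Read 'a': {e, f, g, h} → {e, f, g, h}.
Read 'a': {e, f, g, h} → {e, f, g, h}.
Read 'a': {e, f, g, h} → {e, f, g, h}.
Read 'b': {e, f, g, h} → {e, f, g, h}.

{e, f, g, h}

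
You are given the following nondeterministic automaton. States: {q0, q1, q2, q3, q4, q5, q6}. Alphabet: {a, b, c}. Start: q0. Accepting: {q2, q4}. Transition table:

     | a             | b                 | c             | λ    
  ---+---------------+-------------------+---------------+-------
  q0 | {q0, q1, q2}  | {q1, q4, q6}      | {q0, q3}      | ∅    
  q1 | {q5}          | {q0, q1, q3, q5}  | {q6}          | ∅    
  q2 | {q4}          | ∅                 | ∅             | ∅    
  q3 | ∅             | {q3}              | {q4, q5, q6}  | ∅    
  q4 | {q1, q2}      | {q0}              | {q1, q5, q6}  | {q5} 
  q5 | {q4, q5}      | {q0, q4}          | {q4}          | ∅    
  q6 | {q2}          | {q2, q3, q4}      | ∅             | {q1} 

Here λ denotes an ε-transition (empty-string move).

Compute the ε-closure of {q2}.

{q2}

Begin with {q2}.
No ε-moves leave this set, so the closure equals the set itself.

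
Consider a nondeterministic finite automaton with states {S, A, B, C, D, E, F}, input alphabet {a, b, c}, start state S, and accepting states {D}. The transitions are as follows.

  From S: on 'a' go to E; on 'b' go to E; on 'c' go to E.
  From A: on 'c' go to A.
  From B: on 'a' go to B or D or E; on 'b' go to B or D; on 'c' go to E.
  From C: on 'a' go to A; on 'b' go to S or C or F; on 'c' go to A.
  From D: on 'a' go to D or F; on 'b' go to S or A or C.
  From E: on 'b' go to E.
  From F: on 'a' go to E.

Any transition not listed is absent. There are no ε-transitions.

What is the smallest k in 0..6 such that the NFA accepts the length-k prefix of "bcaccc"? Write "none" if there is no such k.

none

Start in {S}.
Read 'b': S→{E}; now {E}.
Read 'c': E→∅; now ∅.
The set is empty and remains empty for the remaining 4 symbols.
No reachable set along the way intersects F.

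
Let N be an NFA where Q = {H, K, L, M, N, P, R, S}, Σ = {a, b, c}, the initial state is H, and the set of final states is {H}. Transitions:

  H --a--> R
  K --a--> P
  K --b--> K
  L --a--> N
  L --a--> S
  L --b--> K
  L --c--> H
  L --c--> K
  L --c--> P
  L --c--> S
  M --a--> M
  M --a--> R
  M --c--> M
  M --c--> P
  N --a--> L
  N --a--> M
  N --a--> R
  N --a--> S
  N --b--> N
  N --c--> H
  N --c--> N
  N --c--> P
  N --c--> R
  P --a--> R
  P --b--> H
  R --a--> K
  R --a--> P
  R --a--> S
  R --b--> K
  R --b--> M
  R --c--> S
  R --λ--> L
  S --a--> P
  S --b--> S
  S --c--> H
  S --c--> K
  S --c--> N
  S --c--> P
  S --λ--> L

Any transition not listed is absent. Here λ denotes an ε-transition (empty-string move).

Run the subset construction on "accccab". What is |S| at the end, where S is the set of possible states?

6

Start in {H}.
Read 'a': {H} → {L, R}.
Read 'c': {L, R} → {H, K, L, P, S}.
Read 'c': {H, K, L, P, S} → {H, K, L, N, P, S}.
Read 'c': {H, K, L, N, P, S} → {H, K, L, N, P, R, S}.
Read 'c': {H, K, L, N, P, R, S} → {H, K, L, N, P, R, S}.
Read 'a': {H, K, L, N, P, R, S} → {K, L, M, N, P, R, S}.
Read 'b': {K, L, M, N, P, R, S} → {H, K, L, M, N, S}.
That set has 6 states.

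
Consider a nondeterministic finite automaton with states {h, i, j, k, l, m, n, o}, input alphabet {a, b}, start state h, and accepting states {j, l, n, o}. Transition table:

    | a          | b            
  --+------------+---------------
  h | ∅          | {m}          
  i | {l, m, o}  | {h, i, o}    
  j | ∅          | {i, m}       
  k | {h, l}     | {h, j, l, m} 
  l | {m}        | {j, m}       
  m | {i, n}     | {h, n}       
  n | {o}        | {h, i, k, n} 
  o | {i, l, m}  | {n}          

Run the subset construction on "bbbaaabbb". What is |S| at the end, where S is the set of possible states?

Start in {h}.
Read 'b': h→{m}; now {m}.
Read 'b': m→{h, n}; now {h, n}.
Read 'b': h→{m}, n→{h, i, k, n}; now {h, i, k, m, n}.
Read 'a': h→∅, i→{l, m, o}, k→{h, l}, m→{i, n}, n→{o}; now {h, i, l, m, n, o}.
Read 'a': h→∅, i→{l, m, o}, l→{m}, m→{i, n}, n→{o}, o→{i, l, m}; now {i, l, m, n, o}.
Read 'a': i→{l, m, o}, l→{m}, m→{i, n}, n→{o}, o→{i, l, m}; now {i, l, m, n, o}.
Read 'b': i→{h, i, o}, l→{j, m}, m→{h, n}, n→{h, i, k, n}, o→{n}; now {h, i, j, k, m, n, o}.
Read 'b': h→{m}, i→{h, i, o}, j→{i, m}, k→{h, j, l, m}, m→{h, n}, n→{h, i, k, n}, o→{n}; now {h, i, j, k, l, m, n, o}.
Read 'b': h→{m}, i→{h, i, o}, j→{i, m}, k→{h, j, l, m}, l→{j, m}, m→{h, n}, n→{h, i, k, n}, o→{n}; now {h, i, j, k, l, m, n, o}.
That set has 8 states.

8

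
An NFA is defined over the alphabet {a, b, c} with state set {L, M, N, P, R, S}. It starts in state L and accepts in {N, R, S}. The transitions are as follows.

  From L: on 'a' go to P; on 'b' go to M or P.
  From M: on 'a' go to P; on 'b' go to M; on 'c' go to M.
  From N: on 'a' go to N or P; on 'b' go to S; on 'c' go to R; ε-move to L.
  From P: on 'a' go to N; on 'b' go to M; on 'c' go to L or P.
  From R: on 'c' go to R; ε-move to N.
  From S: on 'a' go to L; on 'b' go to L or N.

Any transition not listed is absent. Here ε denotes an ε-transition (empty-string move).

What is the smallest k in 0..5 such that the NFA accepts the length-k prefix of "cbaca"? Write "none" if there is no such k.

none

Start in {L}.
Read 'c': L→∅; now ∅.
The set is empty and remains empty for the remaining 4 symbols.
No reachable set along the way intersects F.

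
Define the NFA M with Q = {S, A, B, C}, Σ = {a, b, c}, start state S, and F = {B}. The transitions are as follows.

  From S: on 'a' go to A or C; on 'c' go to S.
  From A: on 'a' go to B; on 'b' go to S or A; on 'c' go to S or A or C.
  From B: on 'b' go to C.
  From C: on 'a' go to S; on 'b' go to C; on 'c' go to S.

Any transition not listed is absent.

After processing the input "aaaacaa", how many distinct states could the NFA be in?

Start in {S}.
Read 'a': {S} → {A, C}.
Read 'a': {A, C} → {S, B}.
Read 'a': {S, B} → {A, C}.
Read 'a': {A, C} → {S, B}.
Read 'c': {S, B} → {S}.
Read 'a': {S} → {A, C}.
Read 'a': {A, C} → {S, B}.
That set has 2 states.

2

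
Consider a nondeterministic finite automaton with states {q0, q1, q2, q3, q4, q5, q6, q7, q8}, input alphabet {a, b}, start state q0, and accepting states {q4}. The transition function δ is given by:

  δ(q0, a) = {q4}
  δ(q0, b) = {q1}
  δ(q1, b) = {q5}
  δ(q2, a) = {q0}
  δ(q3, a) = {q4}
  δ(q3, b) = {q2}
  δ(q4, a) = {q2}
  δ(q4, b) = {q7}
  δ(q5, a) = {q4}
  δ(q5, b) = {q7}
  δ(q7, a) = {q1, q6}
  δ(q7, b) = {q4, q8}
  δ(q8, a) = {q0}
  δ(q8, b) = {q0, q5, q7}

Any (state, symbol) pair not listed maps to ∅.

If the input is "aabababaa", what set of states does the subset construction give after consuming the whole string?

Start in {q0}.
Read 'a': q0→{q4}; now {q4}.
Read 'a': q4→{q2}; now {q2}.
Read 'b': q2→∅; now ∅.
The set is empty and remains empty for the remaining 6 symbols.

∅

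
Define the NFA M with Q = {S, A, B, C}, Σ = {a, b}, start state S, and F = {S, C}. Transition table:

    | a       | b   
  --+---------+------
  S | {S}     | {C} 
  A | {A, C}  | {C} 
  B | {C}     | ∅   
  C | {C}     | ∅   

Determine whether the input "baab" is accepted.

No

Start in {S}.
Read 'b': S→{C}; now {C}.
Read 'a': C→{C}; now {C}.
Read 'a': C→{C}; now {C}.
Read 'b': C→∅; now ∅.
The final set ∅ contains no accepting state.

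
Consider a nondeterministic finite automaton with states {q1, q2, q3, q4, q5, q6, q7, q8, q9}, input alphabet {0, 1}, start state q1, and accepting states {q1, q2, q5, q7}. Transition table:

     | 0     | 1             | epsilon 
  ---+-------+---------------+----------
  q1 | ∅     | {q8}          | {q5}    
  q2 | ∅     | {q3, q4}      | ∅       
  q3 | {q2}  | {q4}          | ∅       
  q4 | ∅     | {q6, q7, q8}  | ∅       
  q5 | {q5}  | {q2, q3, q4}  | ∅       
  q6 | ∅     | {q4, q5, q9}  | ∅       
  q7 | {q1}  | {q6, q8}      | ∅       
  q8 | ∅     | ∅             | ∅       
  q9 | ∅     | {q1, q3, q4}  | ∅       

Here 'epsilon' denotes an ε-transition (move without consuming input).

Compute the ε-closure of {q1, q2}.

{q1, q2, q5}

Begin with {q1, q2}.
ε-move q1 → q5; add q5.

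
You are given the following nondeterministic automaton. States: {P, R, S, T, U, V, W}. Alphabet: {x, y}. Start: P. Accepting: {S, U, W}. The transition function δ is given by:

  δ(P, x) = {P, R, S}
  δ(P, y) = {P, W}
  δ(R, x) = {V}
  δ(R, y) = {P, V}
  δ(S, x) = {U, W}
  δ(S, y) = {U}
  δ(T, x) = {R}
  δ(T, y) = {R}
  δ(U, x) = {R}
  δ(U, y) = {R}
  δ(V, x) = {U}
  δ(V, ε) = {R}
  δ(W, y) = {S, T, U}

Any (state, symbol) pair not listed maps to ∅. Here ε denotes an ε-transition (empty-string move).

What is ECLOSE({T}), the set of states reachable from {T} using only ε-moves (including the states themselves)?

{T}

Begin with {T}.
No ε-moves leave this set, so the closure equals the set itself.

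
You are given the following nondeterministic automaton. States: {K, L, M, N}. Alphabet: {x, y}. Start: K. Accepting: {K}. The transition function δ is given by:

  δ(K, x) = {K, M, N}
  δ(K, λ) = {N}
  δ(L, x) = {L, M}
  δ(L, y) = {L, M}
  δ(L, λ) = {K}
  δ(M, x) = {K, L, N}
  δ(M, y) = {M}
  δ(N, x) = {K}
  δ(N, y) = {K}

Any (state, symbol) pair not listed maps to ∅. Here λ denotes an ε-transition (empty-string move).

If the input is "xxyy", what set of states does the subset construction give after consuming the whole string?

Start: ε-closure({K}) = {K, N}.
Read 'x': {K, N} → {K, M, N}.
Read 'x': {K, M, N} → {K, L, M, N}.
Read 'y': {K, L, M, N} → {K, L, M, N}.
Read 'y': {K, L, M, N} → {K, L, M, N}.

{K, L, M, N}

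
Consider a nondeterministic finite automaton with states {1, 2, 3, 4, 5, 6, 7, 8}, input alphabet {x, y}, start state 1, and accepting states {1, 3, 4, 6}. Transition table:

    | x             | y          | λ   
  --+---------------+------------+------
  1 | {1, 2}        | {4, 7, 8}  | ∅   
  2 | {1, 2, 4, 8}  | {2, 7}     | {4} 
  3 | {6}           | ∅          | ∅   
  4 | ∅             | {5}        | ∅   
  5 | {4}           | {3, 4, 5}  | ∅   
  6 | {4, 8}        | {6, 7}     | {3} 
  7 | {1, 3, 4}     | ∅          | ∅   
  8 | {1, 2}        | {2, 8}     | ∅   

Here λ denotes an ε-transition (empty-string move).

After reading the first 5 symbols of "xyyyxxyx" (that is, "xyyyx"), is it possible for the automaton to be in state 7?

Start in {1}.
Read 'x': 1→{1, 2}; union {1, 2}; ε-closure = {1, 2, 4}.
Read 'y': 1→{4, 7, 8}, 2→{2, 7}, 4→{5}; now {2, 4, 5, 7, 8}.
Read 'y': 2→{2, 7}, 4→{5}, 5→{3, 4, 5}, 7→∅, 8→{2, 8}; now {2, 3, 4, 5, 7, 8}.
Read 'y': 2→{2, 7}, 3→∅, 4→{5}, 5→{3, 4, 5}, 7→∅, 8→{2, 8}; now {2, 3, 4, 5, 7, 8}.
Read 'x': 2→{1, 2, 4, 8}, 3→{6}, 4→∅, 5→{4}, 7→{1, 3, 4}, 8→{1, 2}; now {1, 2, 3, 4, 6, 8}.
State 7 is not in {1, 2, 3, 4, 6, 8}.

No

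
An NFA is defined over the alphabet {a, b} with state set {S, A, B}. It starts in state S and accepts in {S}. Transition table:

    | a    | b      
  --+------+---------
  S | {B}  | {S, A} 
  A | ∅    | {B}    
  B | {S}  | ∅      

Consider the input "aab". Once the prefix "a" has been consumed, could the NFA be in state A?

No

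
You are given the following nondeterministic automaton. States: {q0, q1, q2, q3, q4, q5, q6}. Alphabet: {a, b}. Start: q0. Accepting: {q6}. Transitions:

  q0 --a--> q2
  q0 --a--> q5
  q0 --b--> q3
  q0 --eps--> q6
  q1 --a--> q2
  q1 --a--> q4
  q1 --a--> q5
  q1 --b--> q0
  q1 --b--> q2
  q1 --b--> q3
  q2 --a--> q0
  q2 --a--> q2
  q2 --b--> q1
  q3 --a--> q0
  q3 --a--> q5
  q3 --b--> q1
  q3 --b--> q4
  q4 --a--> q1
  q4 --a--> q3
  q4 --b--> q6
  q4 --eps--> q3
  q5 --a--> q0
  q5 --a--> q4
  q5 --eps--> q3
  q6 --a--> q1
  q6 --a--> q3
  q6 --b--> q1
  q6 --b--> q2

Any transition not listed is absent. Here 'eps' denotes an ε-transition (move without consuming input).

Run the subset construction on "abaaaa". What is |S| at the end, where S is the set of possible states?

Start: ε-closure({q0}) = {q0, q6}.
Read 'a': {q0, q6} → {q1, q2, q3, q5}.
Read 'b': {q1, q2, q3, q5} → {q0, q1, q2, q3, q4, q6}.
Read 'a': {q0, q1, q2, q3, q4, q6} → {q0, q1, q2, q3, q4, q5, q6}.
Read 'a': {q0, q1, q2, q3, q4, q5, q6} → {q0, q1, q2, q3, q4, q5, q6}.
Read 'a': {q0, q1, q2, q3, q4, q5, q6} → {q0, q1, q2, q3, q4, q5, q6}.
Read 'a': {q0, q1, q2, q3, q4, q5, q6} → {q0, q1, q2, q3, q4, q5, q6}.
That set has 7 states.

7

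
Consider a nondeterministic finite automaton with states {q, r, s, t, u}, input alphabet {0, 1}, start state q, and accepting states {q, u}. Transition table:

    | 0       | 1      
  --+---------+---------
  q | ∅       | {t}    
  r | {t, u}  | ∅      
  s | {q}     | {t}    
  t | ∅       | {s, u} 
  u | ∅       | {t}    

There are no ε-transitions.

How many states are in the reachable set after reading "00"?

0

Start in {q}.
Read '0': q→∅; now ∅.
The set is empty and remains empty for the remaining 1 symbol.
That set has 0 states.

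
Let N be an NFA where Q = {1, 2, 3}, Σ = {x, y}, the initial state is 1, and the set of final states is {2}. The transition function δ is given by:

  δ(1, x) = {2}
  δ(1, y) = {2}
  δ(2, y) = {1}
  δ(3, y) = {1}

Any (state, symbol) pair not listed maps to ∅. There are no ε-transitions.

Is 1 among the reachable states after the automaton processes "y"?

Start in {1}.
Read 'y': {1} → {2}.
State 1 is not in {2}.

No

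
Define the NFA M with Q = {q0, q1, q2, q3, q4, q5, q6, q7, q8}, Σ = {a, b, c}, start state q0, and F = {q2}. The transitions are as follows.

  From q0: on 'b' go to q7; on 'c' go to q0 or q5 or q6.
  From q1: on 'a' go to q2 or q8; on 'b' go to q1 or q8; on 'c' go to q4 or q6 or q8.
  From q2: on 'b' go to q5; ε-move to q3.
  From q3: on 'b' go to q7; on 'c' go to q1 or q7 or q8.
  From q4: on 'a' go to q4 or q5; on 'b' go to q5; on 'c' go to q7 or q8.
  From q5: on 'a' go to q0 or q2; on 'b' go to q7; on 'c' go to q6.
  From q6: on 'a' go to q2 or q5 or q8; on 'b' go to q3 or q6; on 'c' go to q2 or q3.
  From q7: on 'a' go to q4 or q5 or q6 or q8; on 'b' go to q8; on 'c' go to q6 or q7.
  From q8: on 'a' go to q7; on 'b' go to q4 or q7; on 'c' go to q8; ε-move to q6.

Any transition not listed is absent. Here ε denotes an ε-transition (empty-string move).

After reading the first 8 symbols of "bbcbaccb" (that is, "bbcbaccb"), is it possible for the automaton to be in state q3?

Yes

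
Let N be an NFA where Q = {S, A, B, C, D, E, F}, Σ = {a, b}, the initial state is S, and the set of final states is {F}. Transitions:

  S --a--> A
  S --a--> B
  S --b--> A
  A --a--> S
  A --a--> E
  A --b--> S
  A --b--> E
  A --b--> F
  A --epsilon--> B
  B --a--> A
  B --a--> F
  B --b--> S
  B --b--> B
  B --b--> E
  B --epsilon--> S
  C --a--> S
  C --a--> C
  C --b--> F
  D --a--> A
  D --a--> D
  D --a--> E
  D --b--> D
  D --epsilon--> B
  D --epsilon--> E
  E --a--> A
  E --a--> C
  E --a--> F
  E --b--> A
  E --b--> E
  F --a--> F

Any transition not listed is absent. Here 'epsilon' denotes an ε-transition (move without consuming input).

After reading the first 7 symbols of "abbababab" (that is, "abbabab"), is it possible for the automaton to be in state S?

Start in {S}.
Read 'a': S→{A, B}; union {A, B}; ε-closure = {S, A, B}.
Read 'b': S→{A}, A→{S, E, F}, B→{S, B, E}; now {S, A, B, E, F}.
Read 'b': S→{A}, A→{S, E, F}, B→{S, B, E}, E→{A, E}, F→∅; now {S, A, B, E, F}.
Read 'a': S→{A, B}, A→{S, E}, B→{A, F}, E→{A, C, F}, F→{F}; now {S, A, B, C, E, F}.
Read 'b': S→{A}, A→{S, E, F}, B→{S, B, E}, C→{F}, E→{A, E}, F→∅; now {S, A, B, E, F}.
Read 'a': S→{A, B}, A→{S, E}, B→{A, F}, E→{A, C, F}, F→{F}; now {S, A, B, C, E, F}.
Read 'b': S→{A}, A→{S, E, F}, B→{S, B, E}, C→{F}, E→{A, E}, F→∅; now {S, A, B, E, F}.
State S is in {S, A, B, E, F}.

Yes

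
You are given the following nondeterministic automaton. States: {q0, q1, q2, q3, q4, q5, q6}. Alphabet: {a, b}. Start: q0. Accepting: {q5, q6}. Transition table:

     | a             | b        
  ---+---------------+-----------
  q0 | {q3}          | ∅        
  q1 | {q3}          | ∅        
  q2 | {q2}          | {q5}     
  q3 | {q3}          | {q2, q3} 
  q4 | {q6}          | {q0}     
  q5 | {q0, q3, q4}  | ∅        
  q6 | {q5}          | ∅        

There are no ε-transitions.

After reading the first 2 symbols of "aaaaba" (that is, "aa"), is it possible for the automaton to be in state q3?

Yes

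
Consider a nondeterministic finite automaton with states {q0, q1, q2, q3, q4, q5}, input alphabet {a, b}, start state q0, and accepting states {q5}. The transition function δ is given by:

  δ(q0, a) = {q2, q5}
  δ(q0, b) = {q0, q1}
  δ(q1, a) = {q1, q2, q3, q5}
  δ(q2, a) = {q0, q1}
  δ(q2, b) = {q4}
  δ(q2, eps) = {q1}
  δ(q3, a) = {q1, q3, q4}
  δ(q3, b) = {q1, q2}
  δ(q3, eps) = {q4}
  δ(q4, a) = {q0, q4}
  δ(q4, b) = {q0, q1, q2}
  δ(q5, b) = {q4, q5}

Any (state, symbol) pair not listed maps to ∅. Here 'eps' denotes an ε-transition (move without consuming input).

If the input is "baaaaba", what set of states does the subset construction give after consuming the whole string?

Start in {q0}.
Read 'b': q0→{q0, q1}; now {q0, q1}.
Read 'a': q0→{q2, q5}, q1→{q1, q2, q3, q5}; union {q1, q2, q3, q5}; ε-closure = {q1, q2, q3, q4, q5}.
Read 'a': q1→{q1, q2, q3, q5}, q2→{q0, q1}, q3→{q1, q3, q4}, q4→{q0, q4}, q5→∅; now {q0, q1, q2, q3, q4, q5}.
Read 'a': q0→{q2, q5}, q1→{q1, q2, q3, q5}, q2→{q0, q1}, q3→{q1, q3, q4}, q4→{q0, q4}, q5→∅; now {q0, q1, q2, q3, q4, q5}.
Read 'a': q0→{q2, q5}, q1→{q1, q2, q3, q5}, q2→{q0, q1}, q3→{q1, q3, q4}, q4→{q0, q4}, q5→∅; now {q0, q1, q2, q3, q4, q5}.
Read 'b': q0→{q0, q1}, q1→∅, q2→{q4}, q3→{q1, q2}, q4→{q0, q1, q2}, q5→{q4, q5}; now {q0, q1, q2, q4, q5}.
Read 'a': q0→{q2, q5}, q1→{q1, q2, q3, q5}, q2→{q0, q1}, q4→{q0, q4}, q5→∅; now {q0, q1, q2, q3, q4, q5}.

{q0, q1, q2, q3, q4, q5}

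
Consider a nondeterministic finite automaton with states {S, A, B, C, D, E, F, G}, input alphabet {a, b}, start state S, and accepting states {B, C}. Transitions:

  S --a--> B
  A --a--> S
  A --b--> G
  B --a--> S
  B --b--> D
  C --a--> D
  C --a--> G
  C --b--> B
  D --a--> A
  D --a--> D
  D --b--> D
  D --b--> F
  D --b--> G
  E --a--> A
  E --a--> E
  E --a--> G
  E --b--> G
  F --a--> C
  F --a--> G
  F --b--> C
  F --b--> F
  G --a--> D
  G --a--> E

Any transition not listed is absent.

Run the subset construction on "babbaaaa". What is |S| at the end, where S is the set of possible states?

0

Start in {S}.
Read 'b': {S} → ∅.
The set is empty and remains empty for the remaining 7 symbols.
That set has 0 states.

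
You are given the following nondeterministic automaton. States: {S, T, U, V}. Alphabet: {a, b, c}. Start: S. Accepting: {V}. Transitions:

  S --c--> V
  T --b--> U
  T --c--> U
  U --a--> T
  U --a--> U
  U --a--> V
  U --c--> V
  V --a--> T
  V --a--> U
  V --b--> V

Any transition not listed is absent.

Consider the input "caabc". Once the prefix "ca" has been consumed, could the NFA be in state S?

No

Start in {S}.
Read 'c': S→{V}; now {V}.
Read 'a': V→{T, U}; now {T, U}.
State S is not in {T, U}.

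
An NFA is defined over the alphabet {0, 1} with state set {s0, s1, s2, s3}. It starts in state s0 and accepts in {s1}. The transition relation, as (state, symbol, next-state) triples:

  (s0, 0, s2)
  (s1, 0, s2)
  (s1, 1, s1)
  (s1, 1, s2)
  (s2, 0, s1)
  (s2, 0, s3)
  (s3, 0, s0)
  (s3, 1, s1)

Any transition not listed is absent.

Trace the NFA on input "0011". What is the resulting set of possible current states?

Start in {s0}.
Read '0': {s0} → {s2}.
Read '0': {s2} → {s1, s3}.
Read '1': {s1, s3} → {s1, s2}.
Read '1': {s1, s2} → {s1, s2}.

{s1, s2}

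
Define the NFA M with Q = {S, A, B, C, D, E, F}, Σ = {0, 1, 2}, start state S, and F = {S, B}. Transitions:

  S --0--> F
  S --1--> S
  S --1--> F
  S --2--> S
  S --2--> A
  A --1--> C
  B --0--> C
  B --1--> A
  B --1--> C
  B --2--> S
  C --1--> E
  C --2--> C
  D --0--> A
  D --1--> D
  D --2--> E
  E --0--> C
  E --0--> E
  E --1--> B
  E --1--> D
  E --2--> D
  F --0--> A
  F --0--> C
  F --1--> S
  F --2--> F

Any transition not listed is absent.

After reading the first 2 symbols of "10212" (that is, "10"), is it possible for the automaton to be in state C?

Yes

Start in {S}.
Read '1': S→{S, F}; now {S, F}.
Read '0': S→{F}, F→{A, C}; now {A, C, F}.
State C is in {A, C, F}.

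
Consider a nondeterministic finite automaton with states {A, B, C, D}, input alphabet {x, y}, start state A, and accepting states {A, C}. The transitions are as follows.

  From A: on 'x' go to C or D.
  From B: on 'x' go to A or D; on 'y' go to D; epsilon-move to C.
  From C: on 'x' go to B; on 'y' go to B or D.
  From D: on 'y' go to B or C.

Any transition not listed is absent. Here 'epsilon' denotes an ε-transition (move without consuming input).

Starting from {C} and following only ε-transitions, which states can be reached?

{C}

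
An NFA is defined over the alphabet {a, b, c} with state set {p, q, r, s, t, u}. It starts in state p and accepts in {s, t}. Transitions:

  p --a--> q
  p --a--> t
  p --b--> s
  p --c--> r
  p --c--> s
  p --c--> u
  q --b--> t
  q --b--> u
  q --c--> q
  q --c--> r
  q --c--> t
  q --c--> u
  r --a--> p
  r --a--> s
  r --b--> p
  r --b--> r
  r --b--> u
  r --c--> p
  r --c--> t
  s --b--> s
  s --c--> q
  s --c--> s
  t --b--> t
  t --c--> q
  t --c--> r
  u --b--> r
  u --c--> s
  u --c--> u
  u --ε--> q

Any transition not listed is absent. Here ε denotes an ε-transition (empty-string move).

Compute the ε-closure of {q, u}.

{q, u}

Begin with {q, u}.
No ε-moves leave this set, so the closure equals the set itself.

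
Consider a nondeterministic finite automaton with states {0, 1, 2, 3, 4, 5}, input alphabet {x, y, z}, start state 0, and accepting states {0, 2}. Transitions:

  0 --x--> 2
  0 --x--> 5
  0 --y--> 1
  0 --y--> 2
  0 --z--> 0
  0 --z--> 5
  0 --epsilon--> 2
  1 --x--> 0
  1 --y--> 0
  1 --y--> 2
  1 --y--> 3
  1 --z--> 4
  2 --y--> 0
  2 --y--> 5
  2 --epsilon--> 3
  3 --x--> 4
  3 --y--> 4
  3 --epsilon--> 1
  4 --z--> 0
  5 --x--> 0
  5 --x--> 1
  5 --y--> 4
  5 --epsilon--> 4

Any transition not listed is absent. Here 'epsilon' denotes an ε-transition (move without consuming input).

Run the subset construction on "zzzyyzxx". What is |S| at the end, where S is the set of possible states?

6

Start: ε-closure({0}) = {0, 1, 2, 3}.
Read 'z': {0, 1, 2, 3} → {0, 1, 2, 3, 4, 5}.
Read 'z': {0, 1, 2, 3, 4, 5} → {0, 1, 2, 3, 4, 5}.
Read 'z': {0, 1, 2, 3, 4, 5} → {0, 1, 2, 3, 4, 5}.
Read 'y': {0, 1, 2, 3, 4, 5} → {0, 1, 2, 3, 4, 5}.
Read 'y': {0, 1, 2, 3, 4, 5} → {0, 1, 2, 3, 4, 5}.
Read 'z': {0, 1, 2, 3, 4, 5} → {0, 1, 2, 3, 4, 5}.
Read 'x': {0, 1, 2, 3, 4, 5} → {0, 1, 2, 3, 4, 5}.
Read 'x': {0, 1, 2, 3, 4, 5} → {0, 1, 2, 3, 4, 5}.
That set has 6 states.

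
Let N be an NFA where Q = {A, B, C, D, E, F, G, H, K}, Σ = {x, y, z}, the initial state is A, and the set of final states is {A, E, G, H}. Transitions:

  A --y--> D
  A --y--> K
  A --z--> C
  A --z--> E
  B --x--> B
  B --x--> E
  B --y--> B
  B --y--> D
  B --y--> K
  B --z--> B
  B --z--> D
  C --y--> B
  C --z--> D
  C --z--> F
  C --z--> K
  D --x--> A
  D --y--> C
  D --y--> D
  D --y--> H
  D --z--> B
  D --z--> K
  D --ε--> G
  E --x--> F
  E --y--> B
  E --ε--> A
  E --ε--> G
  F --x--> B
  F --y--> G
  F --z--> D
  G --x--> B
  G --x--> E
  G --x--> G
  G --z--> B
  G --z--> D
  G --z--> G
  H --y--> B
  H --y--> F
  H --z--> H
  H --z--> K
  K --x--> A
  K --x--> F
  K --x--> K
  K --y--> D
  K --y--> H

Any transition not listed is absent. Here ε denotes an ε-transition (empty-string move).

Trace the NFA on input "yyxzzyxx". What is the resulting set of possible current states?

Start in {A}.
Read 'y': A→{D, K}; union {D, K}; ε-closure = {D, G, K}.
Read 'y': D→{C, D, H}, G→∅, K→{D, H}; union {C, D, H}; ε-closure = {C, D, G, H}.
Read 'x': C→∅, D→{A}, G→{B, E, G}, H→∅; now {A, B, E, G}.
Read 'z': A→{C, E}, B→{B, D}, E→∅, G→{B, D, G}; union {B, C, D, E, G}; ε-closure = {A, B, C, D, E, G}.
Read 'z': A→{C, E}, B→{B, D}, C→{D, F, K}, D→{B, K}, E→∅, G→{B, D, G}; union {B, C, D, E, F, G, K}; ε-closure = {A, B, C, D, E, F, G, K}.
Read 'y': A→{D, K}, B→{B, D, K}, C→{B}, D→{C, D, H}, E→{B}, F→{G}, G→∅, K→{D, H}; now {B, C, D, G, H, K}.
Read 'x': B→{B, E}, C→∅, D→{A}, G→{B, E, G}, H→∅, K→{A, F, K}; now {A, B, E, F, G, K}.
Read 'x': A→∅, B→{B, E}, E→{F}, F→{B}, G→{B, E, G}, K→{A, F, K}; now {A, B, E, F, G, K}.

{A, B, E, F, G, K}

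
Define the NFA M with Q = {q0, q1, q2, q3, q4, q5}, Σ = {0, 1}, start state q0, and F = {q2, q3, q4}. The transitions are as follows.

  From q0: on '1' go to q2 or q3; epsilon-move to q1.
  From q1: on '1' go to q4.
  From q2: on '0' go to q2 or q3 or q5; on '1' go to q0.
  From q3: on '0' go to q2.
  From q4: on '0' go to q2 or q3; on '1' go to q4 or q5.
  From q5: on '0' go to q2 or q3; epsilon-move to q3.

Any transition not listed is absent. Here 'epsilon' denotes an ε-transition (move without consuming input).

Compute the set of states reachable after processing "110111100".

{q2, q3, q5}

Start: ε-closure({q0}) = {q0, q1}.
Read '1': {q0, q1} → {q2, q3, q4}.
Read '1': {q2, q3, q4} → {q0, q1, q3, q4, q5}.
Read '0': {q0, q1, q3, q4, q5} → {q2, q3}.
Read '1': {q2, q3} → {q0, q1}.
Read '1': {q0, q1} → {q2, q3, q4}.
Read '1': {q2, q3, q4} → {q0, q1, q3, q4, q5}.
Read '1': {q0, q1, q3, q4, q5} → {q2, q3, q4, q5}.
Read '0': {q2, q3, q4, q5} → {q2, q3, q5}.
Read '0': {q2, q3, q5} → {q2, q3, q5}.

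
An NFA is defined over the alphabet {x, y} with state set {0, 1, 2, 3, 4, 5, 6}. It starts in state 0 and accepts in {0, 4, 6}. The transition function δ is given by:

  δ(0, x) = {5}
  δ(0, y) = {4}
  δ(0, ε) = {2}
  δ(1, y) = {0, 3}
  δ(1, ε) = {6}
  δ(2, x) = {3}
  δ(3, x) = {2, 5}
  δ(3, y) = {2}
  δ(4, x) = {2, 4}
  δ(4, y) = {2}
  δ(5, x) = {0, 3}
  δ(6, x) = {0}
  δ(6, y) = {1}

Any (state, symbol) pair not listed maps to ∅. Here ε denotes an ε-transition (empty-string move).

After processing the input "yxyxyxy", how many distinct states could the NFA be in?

Start: ε-closure({0}) = {0, 2}.
Read 'y': 0→{4}, 2→∅; now {4}.
Read 'x': 4→{2, 4}; now {2, 4}.
Read 'y': 2→∅, 4→{2}; now {2}.
Read 'x': 2→{3}; now {3}.
Read 'y': 3→{2}; now {2}.
Read 'x': 2→{3}; now {3}.
Read 'y': 3→{2}; now {2}.
That set has 1 state.

1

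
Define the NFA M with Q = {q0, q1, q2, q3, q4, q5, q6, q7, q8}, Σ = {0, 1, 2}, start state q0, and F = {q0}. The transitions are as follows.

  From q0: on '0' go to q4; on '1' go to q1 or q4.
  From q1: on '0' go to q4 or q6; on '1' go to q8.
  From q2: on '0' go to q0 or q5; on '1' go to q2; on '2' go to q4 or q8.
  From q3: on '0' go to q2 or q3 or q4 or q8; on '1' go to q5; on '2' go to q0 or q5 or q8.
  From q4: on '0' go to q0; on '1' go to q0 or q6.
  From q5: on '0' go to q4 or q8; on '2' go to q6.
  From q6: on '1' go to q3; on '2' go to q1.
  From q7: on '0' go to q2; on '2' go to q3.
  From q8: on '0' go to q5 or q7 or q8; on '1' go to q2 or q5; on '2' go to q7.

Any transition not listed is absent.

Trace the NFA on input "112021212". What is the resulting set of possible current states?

Start in {q0}.
Read '1': q0→{q1, q4}; now {q1, q4}.
Read '1': q1→{q8}, q4→{q0, q6}; now {q0, q6, q8}.
Read '2': q0→∅, q6→{q1}, q8→{q7}; now {q1, q7}.
Read '0': q1→{q4, q6}, q7→{q2}; now {q2, q4, q6}.
Read '2': q2→{q4, q8}, q4→∅, q6→{q1}; now {q1, q4, q8}.
Read '1': q1→{q8}, q4→{q0, q6}, q8→{q2, q5}; now {q0, q2, q5, q6, q8}.
Read '2': q0→∅, q2→{q4, q8}, q5→{q6}, q6→{q1}, q8→{q7}; now {q1, q4, q6, q7, q8}.
Read '1': q1→{q8}, q4→{q0, q6}, q6→{q3}, q7→∅, q8→{q2, q5}; now {q0, q2, q3, q5, q6, q8}.
Read '2': q0→∅, q2→{q4, q8}, q3→{q0, q5, q8}, q5→{q6}, q6→{q1}, q8→{q7}; now {q0, q1, q4, q5, q6, q7, q8}.

{q0, q1, q4, q5, q6, q7, q8}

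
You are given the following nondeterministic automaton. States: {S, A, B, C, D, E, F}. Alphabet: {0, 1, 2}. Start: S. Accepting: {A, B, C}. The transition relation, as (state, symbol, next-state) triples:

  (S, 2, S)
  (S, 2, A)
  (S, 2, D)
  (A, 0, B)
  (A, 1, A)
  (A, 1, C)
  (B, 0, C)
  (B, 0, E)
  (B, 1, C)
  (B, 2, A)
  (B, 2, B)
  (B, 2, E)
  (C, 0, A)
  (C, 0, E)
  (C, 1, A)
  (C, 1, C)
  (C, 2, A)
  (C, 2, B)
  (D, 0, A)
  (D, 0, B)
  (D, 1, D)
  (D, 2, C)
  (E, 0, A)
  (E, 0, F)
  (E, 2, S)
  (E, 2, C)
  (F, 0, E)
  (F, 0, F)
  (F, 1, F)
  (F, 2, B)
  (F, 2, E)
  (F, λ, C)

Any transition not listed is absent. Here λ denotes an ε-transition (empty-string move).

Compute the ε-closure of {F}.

Begin with {F}.
ε-move F → C; add C.

{C, F}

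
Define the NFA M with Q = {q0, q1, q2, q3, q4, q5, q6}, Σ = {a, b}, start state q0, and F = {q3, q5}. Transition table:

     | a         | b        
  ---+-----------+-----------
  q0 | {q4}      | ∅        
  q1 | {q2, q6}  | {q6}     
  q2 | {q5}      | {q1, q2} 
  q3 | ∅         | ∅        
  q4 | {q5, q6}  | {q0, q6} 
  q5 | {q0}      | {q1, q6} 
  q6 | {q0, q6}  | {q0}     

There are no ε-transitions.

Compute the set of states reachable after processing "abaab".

{q0, q1, q6}

Start in {q0}.
Read 'a': q0→{q4}; now {q4}.
Read 'b': q4→{q0, q6}; now {q0, q6}.
Read 'a': q0→{q4}, q6→{q0, q6}; now {q0, q4, q6}.
Read 'a': q0→{q4}, q4→{q5, q6}, q6→{q0, q6}; now {q0, q4, q5, q6}.
Read 'b': q0→∅, q4→{q0, q6}, q5→{q1, q6}, q6→{q0}; now {q0, q1, q6}.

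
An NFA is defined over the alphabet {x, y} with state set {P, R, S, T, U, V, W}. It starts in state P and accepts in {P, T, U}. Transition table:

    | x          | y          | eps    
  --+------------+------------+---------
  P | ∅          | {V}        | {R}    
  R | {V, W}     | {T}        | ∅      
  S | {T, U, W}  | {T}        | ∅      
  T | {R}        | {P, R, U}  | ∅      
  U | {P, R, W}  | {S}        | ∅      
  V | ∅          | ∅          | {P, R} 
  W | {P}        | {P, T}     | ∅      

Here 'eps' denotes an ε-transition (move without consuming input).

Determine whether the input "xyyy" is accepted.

Yes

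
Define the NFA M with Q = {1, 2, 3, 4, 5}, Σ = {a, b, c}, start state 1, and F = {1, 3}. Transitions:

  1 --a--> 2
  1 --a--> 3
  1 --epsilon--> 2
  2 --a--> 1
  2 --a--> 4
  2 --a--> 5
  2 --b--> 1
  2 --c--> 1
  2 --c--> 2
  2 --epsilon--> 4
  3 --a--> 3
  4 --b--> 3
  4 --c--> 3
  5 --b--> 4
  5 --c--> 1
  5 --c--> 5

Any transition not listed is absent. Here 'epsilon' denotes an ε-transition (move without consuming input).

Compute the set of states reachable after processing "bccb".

Start: ε-closure({1}) = {1, 2, 4}.
Read 'b': {1, 2, 4} → {1, 2, 3, 4}.
Read 'c': {1, 2, 3, 4} → {1, 2, 3, 4}.
Read 'c': {1, 2, 3, 4} → {1, 2, 3, 4}.
Read 'b': {1, 2, 3, 4} → {1, 2, 3, 4}.

{1, 2, 3, 4}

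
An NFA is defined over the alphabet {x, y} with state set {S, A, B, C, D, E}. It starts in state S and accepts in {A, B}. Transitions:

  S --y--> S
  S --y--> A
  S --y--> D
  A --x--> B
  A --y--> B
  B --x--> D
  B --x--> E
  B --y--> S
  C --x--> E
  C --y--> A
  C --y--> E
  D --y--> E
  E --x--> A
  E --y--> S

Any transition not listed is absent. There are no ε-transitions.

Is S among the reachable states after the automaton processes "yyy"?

Yes

Start in {S}.
Read 'y': {S} → {S, A, D}.
Read 'y': {S, A, D} → {S, A, B, D, E}.
Read 'y': {S, A, B, D, E} → {S, A, B, D, E}.
State S is in {S, A, B, D, E}.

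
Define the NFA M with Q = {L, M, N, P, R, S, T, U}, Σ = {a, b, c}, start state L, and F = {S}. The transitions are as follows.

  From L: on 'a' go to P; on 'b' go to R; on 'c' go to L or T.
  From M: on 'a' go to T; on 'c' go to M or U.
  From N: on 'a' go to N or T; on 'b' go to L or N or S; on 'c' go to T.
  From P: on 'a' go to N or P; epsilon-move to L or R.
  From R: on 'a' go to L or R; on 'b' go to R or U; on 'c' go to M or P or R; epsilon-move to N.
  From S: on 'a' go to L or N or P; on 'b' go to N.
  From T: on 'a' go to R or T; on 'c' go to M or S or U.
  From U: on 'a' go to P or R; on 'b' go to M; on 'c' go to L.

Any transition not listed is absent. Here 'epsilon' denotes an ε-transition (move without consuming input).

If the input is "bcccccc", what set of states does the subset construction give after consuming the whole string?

{L, M, N, P, R, S, T, U}

Start in {L}.
Read 'b': {L} → {N, R}.
Read 'c': {N, R} → {L, M, N, P, R, T}.
Read 'c': {L, M, N, P, R, T} → {L, M, N, P, R, S, T, U}.
Read 'c': {L, M, N, P, R, S, T, U} → {L, M, N, P, R, S, T, U}.
Read 'c': {L, M, N, P, R, S, T, U} → {L, M, N, P, R, S, T, U}.
Read 'c': {L, M, N, P, R, S, T, U} → {L, M, N, P, R, S, T, U}.
Read 'c': {L, M, N, P, R, S, T, U} → {L, M, N, P, R, S, T, U}.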